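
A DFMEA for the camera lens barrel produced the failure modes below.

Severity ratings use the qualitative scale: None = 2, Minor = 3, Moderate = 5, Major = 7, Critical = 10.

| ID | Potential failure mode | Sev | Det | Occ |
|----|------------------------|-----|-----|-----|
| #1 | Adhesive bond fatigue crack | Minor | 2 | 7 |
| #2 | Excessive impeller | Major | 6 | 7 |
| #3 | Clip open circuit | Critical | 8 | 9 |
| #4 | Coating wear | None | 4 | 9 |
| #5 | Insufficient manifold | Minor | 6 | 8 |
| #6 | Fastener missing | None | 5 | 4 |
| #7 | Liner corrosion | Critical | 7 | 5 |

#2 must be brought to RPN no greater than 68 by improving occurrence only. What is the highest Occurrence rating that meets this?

#2: S=7, O=7, D=6 → current RPN = 294.
Fixed product = 42. Need 42 × O ≤ 68, so O ≤ 68/42 = 1.62.
Maximum integer Occurrence rating = 1 (gives RPN 42; O=2 would give 84 > 68).

1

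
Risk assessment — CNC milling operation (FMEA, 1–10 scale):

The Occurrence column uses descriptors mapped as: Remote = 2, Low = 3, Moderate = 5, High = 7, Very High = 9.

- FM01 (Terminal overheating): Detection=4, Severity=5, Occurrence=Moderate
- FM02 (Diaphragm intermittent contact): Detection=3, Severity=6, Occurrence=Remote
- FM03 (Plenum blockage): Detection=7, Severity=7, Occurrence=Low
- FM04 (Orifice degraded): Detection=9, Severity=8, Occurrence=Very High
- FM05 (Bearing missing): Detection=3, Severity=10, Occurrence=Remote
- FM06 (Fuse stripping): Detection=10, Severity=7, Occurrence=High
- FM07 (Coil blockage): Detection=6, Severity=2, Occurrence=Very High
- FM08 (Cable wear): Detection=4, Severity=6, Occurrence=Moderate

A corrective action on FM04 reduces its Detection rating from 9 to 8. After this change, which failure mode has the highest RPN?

RPN = Severity × Occurrence × Detection:
  FM01: 5 × 5 × 4 = 100
  FM02: 6 × 2 × 3 = 36
  FM03: 7 × 3 × 7 = 147
  FM04: 8 × 9 × 9 = 648
  FM05: 10 × 2 × 3 = 60
  FM06: 7 × 7 × 10 = 490
  FM07: 2 × 9 × 6 = 108
  FM08: 6 × 5 × 4 = 120
After action: FM04 → 8 × 9 × 8 = 576.
Revised RPNs: FM04=576, FM06=490, FM03=147, FM08=120, FM07=108, FM01=100, FM05=60, FM02=36.
Highest is now FM04 (576).

FM04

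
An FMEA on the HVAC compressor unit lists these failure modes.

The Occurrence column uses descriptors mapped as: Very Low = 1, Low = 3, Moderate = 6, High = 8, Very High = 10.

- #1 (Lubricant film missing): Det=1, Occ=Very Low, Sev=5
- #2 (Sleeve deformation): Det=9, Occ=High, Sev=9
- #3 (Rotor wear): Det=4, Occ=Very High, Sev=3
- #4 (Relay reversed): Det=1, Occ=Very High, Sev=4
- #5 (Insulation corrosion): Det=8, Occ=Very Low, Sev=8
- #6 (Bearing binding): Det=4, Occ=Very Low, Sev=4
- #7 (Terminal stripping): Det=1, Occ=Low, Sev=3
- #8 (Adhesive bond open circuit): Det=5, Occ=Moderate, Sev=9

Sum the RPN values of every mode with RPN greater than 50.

RPN = Severity × Occurrence × Detection:
  #1: 5 × 1 × 1 = 5
  #2: 9 × 8 × 9 = 648
  #3: 3 × 10 × 4 = 120
  #4: 4 × 10 × 1 = 40
  #5: 8 × 1 × 8 = 64
  #6: 4 × 1 × 4 = 16
  #7: 3 × 3 × 1 = 9
  #8: 9 × 6 × 5 = 270
RPN > 50: #2 (648), #3 (120), #5 (64), #8 (270).
Sum: 648 + 120 + 64 + 270 = 1102.

1102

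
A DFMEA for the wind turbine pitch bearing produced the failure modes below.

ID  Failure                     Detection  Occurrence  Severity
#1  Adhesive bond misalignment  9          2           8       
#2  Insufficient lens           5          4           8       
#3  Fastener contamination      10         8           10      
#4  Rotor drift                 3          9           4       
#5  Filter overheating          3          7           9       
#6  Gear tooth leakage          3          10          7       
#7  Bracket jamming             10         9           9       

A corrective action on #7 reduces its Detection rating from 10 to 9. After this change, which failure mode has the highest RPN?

RPN = Severity × Occurrence × Detection:
  #1: 8 × 2 × 9 = 144
  #2: 8 × 4 × 5 = 160
  #3: 10 × 8 × 10 = 800
  #4: 4 × 9 × 3 = 108
  #5: 9 × 7 × 3 = 189
  #6: 7 × 10 × 3 = 210
  #7: 9 × 9 × 10 = 810
After action: #7 → 9 × 9 × 9 = 729.
Revised RPNs: #3=800, #7=729, #6=210, #5=189, #2=160, #1=144, #4=108.
Highest is now #3 (800).

#3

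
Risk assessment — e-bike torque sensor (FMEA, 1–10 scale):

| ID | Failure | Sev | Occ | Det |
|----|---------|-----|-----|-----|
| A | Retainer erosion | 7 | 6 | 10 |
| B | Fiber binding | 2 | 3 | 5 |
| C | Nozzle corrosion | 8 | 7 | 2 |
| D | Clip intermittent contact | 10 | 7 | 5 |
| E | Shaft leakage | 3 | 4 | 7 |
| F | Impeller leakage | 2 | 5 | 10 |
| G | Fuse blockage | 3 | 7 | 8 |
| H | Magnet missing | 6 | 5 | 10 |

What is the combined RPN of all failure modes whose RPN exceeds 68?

1534

RPN = Severity × Occurrence × Detection:
  A: 7 × 6 × 10 = 420
  B: 2 × 3 × 5 = 30
  C: 8 × 7 × 2 = 112
  D: 10 × 7 × 5 = 350
  E: 3 × 4 × 7 = 84
  F: 2 × 5 × 10 = 100
  G: 3 × 7 × 8 = 168
  H: 6 × 5 × 10 = 300
RPN > 68: A (420), C (112), D (350), E (84), F (100), G (168), H (300).
Sum: 420 + 112 + 350 + 84 + 100 + 168 + 300 = 1534.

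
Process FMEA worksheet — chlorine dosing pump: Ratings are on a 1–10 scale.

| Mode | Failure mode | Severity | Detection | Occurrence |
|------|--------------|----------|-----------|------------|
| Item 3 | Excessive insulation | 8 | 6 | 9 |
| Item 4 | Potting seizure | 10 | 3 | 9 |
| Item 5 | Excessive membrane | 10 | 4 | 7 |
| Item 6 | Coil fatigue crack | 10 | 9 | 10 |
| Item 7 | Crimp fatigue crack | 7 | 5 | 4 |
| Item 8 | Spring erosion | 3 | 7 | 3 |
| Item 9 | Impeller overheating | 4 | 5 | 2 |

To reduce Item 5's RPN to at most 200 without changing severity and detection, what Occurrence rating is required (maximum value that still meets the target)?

Item 5: S=10, O=7, D=4 → current RPN = 280.
Fixed product = 40. Need 40 × O ≤ 200, so O ≤ 200/40 = 5.00.
Maximum integer Occurrence rating = 5 (gives RPN 200; O=6 would give 240 > 200).

5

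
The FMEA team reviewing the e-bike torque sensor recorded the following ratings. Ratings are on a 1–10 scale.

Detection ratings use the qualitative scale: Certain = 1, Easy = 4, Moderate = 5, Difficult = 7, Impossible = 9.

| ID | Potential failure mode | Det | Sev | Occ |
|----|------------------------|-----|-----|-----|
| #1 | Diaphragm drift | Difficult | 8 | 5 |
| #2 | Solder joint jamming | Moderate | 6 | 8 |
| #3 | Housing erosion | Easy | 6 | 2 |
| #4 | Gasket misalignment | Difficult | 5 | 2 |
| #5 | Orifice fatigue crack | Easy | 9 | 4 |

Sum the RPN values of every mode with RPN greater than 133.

664

RPN = Severity × Occurrence × Detection:
  #1: 8 × 5 × 7 = 280
  #2: 6 × 8 × 5 = 240
  #3: 6 × 2 × 4 = 48
  #4: 5 × 2 × 7 = 70
  #5: 9 × 4 × 4 = 144
RPN > 133: #1 (280), #2 (240), #5 (144).
Sum: 280 + 240 + 144 = 664.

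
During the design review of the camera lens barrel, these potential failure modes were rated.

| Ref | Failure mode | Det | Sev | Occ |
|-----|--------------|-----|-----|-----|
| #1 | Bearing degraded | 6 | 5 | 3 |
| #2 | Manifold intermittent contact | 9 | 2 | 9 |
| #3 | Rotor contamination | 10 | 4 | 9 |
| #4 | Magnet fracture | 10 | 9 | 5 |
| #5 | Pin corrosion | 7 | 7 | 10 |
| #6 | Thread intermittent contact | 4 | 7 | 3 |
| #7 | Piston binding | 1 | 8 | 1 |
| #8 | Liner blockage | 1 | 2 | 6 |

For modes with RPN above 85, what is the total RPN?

1552

RPN = Severity × Occurrence × Detection:
  #1: 5 × 3 × 6 = 90
  #2: 2 × 9 × 9 = 162
  #3: 4 × 9 × 10 = 360
  #4: 9 × 5 × 10 = 450
  #5: 7 × 10 × 7 = 490
  #6: 7 × 3 × 4 = 84
  #7: 8 × 1 × 1 = 8
  #8: 2 × 6 × 1 = 12
RPN > 85: #1 (90), #2 (162), #3 (360), #4 (450), #5 (490).
Sum: 90 + 162 + 360 + 450 + 490 = 1552.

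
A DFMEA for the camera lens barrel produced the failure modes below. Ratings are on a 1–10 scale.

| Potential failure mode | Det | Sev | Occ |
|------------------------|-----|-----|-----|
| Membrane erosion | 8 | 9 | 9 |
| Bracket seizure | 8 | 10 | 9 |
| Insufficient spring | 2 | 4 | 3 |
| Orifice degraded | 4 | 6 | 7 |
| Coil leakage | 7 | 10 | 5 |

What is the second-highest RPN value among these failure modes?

648

RPN = Severity × Occurrence × Detection:
  Membrane erosion: 9 × 9 × 8 = 648
  Bracket seizure: 10 × 9 × 8 = 720
  Insufficient spring: 4 × 3 × 2 = 24
  Orifice degraded: 6 × 7 × 4 = 168
  Coil leakage: 10 × 5 × 7 = 350
Sorted descending: 720, 648, 350, 168, 24.
The second-highest RPN is 648 (Membrane erosion).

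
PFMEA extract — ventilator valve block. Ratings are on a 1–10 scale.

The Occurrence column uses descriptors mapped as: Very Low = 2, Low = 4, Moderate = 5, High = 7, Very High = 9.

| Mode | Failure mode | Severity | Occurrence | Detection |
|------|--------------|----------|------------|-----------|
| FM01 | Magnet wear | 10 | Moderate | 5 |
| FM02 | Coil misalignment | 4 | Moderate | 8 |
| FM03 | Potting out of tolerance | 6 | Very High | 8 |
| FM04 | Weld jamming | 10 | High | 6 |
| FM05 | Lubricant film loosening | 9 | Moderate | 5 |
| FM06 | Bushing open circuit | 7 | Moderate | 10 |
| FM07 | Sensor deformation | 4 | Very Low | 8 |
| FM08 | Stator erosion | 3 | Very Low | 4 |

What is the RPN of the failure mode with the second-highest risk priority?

420

RPN = Severity × Occurrence × Detection:
  FM01: 10 × 5 × 5 = 250
  FM02: 4 × 5 × 8 = 160
  FM03: 6 × 9 × 8 = 432
  FM04: 10 × 7 × 6 = 420
  FM05: 9 × 5 × 5 = 225
  FM06: 7 × 5 × 10 = 350
  FM07: 4 × 2 × 8 = 64
  FM08: 3 × 2 × 4 = 24
Sorted descending: 432, 420, 350, 250, 225, 160, 64, 24.
The second-highest RPN is 420 (FM04).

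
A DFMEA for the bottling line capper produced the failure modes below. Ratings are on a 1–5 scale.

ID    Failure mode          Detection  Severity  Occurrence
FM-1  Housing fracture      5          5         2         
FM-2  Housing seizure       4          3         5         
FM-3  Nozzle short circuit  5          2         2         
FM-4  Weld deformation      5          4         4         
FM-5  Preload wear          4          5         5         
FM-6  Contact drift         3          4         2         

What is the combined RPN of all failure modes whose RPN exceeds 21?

RPN = Severity × Occurrence × Detection:
  FM-1: 5 × 2 × 5 = 50
  FM-2: 3 × 5 × 4 = 60
  FM-3: 2 × 2 × 5 = 20
  FM-4: 4 × 4 × 5 = 80
  FM-5: 5 × 5 × 4 = 100
  FM-6: 4 × 2 × 3 = 24
RPN > 21: FM-1 (50), FM-2 (60), FM-4 (80), FM-5 (100), FM-6 (24).
Sum: 50 + 60 + 80 + 100 + 24 = 314.

314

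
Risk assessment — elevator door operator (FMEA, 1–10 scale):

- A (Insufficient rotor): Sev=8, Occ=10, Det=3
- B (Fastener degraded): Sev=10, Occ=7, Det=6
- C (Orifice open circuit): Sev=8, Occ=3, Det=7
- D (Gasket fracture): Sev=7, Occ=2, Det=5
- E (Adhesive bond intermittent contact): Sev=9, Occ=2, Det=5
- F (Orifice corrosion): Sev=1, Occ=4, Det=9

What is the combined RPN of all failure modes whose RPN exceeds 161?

RPN = Severity × Occurrence × Detection:
  A: 8 × 10 × 3 = 240
  B: 10 × 7 × 6 = 420
  C: 8 × 3 × 7 = 168
  D: 7 × 2 × 5 = 70
  E: 9 × 2 × 5 = 90
  F: 1 × 4 × 9 = 36
RPN > 161: A (240), B (420), C (168).
Sum: 240 + 420 + 168 = 828.

828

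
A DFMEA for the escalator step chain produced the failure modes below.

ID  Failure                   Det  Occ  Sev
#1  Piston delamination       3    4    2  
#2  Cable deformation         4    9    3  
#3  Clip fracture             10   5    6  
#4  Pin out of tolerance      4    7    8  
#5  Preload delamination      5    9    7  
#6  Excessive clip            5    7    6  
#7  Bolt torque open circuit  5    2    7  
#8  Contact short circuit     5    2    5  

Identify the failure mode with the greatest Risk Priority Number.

#5

RPN = Severity × Occurrence × Detection:
  #1: 2 × 4 × 3 = 24
  #2: 3 × 9 × 4 = 108
  #3: 6 × 5 × 10 = 300
  #4: 8 × 7 × 4 = 224
  #5: 7 × 9 × 5 = 315
  #6: 6 × 7 × 5 = 210
  #7: 7 × 2 × 5 = 70
  #8: 5 × 2 × 5 = 50
Highest RPN is 315 → #5.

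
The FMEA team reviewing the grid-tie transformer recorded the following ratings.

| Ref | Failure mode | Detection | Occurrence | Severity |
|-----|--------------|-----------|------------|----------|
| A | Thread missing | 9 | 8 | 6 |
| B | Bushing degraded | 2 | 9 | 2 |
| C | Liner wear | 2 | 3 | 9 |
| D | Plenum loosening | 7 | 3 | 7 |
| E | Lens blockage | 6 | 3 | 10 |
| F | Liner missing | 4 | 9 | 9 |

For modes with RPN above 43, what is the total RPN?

RPN = Severity × Occurrence × Detection:
  A: 6 × 8 × 9 = 432
  B: 2 × 9 × 2 = 36
  C: 9 × 3 × 2 = 54
  D: 7 × 3 × 7 = 147
  E: 10 × 3 × 6 = 180
  F: 9 × 9 × 4 = 324
RPN > 43: A (432), C (54), D (147), E (180), F (324).
Sum: 432 + 54 + 147 + 180 + 324 = 1137.

1137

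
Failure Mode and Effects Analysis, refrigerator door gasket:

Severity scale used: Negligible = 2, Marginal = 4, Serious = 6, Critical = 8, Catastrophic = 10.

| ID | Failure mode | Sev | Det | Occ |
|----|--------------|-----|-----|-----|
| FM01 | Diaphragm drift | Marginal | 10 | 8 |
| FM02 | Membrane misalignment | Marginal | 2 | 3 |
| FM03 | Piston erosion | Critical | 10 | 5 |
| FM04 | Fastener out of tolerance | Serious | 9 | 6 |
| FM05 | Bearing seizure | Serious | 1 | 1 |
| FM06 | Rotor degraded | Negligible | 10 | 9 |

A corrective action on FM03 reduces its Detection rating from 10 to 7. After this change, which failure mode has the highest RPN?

FM04

RPN = Severity × Occurrence × Detection:
  FM01: 4 × 8 × 10 = 320
  FM02: 4 × 3 × 2 = 24
  FM03: 8 × 5 × 10 = 400
  FM04: 6 × 6 × 9 = 324
  FM05: 6 × 1 × 1 = 6
  FM06: 2 × 9 × 10 = 180
After action: FM03 → 8 × 5 × 7 = 280.
Revised RPNs: FM04=324, FM01=320, FM03=280, FM06=180, FM02=24, FM05=6.
Highest is now FM04 (324).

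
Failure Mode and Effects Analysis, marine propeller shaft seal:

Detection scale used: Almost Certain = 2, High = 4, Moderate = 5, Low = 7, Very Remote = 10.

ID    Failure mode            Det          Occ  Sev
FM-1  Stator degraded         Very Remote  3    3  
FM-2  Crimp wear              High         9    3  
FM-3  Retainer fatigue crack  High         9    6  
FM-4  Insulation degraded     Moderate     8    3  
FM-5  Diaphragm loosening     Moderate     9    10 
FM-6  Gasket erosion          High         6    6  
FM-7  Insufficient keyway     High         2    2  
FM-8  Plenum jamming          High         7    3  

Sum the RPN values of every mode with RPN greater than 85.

RPN = Severity × Occurrence × Detection:
  FM-1: 3 × 3 × 10 = 90
  FM-2: 3 × 9 × 4 = 108
  FM-3: 6 × 9 × 4 = 216
  FM-4: 3 × 8 × 5 = 120
  FM-5: 10 × 9 × 5 = 450
  FM-6: 6 × 6 × 4 = 144
  FM-7: 2 × 2 × 4 = 16
  FM-8: 3 × 7 × 4 = 84
RPN > 85: FM-1 (90), FM-2 (108), FM-3 (216), FM-4 (120), FM-5 (450), FM-6 (144).
Sum: 90 + 108 + 216 + 120 + 450 + 144 = 1128.

1128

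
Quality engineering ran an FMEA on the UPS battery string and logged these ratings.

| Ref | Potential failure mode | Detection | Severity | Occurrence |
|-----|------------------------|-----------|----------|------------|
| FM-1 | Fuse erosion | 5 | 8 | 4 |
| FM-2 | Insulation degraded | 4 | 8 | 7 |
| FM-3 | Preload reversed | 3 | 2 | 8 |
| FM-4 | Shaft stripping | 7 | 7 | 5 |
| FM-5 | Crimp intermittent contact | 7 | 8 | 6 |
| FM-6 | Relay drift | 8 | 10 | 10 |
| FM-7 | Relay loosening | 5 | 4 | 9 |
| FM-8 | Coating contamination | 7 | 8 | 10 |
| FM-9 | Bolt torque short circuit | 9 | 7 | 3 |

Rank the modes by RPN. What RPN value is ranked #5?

224

RPN = Severity × Occurrence × Detection:
  FM-1: 8 × 4 × 5 = 160
  FM-2: 8 × 7 × 4 = 224
  FM-3: 2 × 8 × 3 = 48
  FM-4: 7 × 5 × 7 = 245
  FM-5: 8 × 6 × 7 = 336
  FM-6: 10 × 10 × 8 = 800
  FM-7: 4 × 9 × 5 = 180
  FM-8: 8 × 10 × 7 = 560
  FM-9: 7 × 3 × 9 = 189
Sorted descending: 800, 560, 336, 245, 224, 189, 180, 160, 48.
The fifth-highest RPN is 224 (FM-2).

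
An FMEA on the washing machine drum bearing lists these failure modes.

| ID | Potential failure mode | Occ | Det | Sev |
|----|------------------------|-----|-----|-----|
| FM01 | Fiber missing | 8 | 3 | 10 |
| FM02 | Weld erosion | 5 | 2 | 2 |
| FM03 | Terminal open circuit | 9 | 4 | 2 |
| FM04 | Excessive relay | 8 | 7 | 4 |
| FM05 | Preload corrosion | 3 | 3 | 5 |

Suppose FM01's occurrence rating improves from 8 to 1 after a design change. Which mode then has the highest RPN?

FM04

RPN = Severity × Occurrence × Detection:
  FM01: 10 × 8 × 3 = 240
  FM02: 2 × 5 × 2 = 20
  FM03: 2 × 9 × 4 = 72
  FM04: 4 × 8 × 7 = 224
  FM05: 5 × 3 × 3 = 45
After action: FM01 → 10 × 1 × 3 = 30.
Revised RPNs: FM04=224, FM03=72, FM05=45, FM01=30, FM02=20.
Highest is now FM04 (224).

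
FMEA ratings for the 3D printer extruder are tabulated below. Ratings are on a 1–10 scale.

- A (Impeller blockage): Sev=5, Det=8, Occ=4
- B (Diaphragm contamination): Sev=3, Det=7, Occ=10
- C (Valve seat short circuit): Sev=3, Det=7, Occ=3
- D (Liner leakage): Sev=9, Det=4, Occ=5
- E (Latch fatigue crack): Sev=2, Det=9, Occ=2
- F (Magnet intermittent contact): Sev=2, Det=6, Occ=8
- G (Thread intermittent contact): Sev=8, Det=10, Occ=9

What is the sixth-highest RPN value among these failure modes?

63

RPN = Severity × Occurrence × Detection:
  A: 5 × 4 × 8 = 160
  B: 3 × 10 × 7 = 210
  C: 3 × 3 × 7 = 63
  D: 9 × 5 × 4 = 180
  E: 2 × 2 × 9 = 36
  F: 2 × 8 × 6 = 96
  G: 8 × 9 × 10 = 720
Sorted descending: 720, 210, 180, 160, 96, 63, 36.
The sixth-highest RPN is 63 (C).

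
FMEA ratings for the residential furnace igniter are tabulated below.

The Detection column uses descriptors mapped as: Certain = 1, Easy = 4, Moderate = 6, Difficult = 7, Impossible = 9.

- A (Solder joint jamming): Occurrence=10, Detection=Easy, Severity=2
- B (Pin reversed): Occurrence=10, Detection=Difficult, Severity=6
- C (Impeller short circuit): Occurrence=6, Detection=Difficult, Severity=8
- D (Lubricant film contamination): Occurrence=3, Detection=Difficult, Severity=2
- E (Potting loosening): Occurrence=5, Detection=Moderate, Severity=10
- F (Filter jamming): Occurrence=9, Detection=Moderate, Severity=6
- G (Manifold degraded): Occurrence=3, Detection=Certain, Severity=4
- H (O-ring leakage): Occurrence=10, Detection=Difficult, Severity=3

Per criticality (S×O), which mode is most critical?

Criticality = Severity × Occurrence:
  A: 2 × 10 = 20
  B: 6 × 10 = 60
  C: 8 × 6 = 48
  D: 2 × 3 = 6
  E: 10 × 5 = 50
  F: 6 × 9 = 54
  G: 4 × 3 = 12
  H: 3 × 10 = 30
Highest criticality is 60 → B.

B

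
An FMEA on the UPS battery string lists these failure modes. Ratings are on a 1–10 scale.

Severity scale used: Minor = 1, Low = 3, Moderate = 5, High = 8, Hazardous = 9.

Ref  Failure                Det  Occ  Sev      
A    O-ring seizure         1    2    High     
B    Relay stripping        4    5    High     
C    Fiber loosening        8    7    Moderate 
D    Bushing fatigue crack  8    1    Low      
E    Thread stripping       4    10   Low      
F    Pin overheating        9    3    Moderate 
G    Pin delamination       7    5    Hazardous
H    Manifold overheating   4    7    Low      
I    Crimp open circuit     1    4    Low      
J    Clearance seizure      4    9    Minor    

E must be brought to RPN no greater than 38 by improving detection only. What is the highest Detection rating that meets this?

1

E: S=3, O=10, D=4 → current RPN = 120.
Fixed product = 30. Need 30 × D ≤ 38, so D ≤ 38/30 = 1.27.
Maximum integer Detection rating = 1 (gives RPN 30; D=2 would give 60 > 38).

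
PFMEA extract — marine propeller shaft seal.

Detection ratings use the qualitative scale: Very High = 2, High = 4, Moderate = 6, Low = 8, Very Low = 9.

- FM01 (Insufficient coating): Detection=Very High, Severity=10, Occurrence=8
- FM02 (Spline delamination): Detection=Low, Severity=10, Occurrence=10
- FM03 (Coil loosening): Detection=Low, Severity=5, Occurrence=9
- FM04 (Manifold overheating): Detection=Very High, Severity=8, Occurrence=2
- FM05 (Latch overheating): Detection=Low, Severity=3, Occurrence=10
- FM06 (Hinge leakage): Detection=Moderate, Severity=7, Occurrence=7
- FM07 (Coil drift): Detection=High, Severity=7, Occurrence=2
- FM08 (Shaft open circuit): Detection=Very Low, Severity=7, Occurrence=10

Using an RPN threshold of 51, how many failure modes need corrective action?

RPN = Severity × Occurrence × Detection:
  FM01: 10 × 8 × 2 = 160
  FM02: 10 × 10 × 8 = 800
  FM03: 5 × 9 × 8 = 360
  FM04: 8 × 2 × 2 = 32
  FM05: 3 × 10 × 8 = 240
  FM06: 7 × 7 × 6 = 294
  FM07: 7 × 2 × 4 = 56
  FM08: 7 × 10 × 9 = 630
Modes with RPN ≥ 51: FM01 (160), FM02 (800), FM03 (360), FM05 (240), FM06 (294), FM07 (56), FM08 (630) → 7.

7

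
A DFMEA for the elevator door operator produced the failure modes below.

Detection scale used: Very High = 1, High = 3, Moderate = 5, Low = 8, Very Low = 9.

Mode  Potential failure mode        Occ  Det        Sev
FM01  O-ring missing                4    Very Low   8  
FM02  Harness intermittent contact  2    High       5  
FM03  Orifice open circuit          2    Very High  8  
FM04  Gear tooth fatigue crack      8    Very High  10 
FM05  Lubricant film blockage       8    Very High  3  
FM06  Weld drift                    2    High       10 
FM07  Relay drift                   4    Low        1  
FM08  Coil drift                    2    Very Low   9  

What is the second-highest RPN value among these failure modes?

162

RPN = Severity × Occurrence × Detection:
  FM01: 8 × 4 × 9 = 288
  FM02: 5 × 2 × 3 = 30
  FM03: 8 × 2 × 1 = 16
  FM04: 10 × 8 × 1 = 80
  FM05: 3 × 8 × 1 = 24
  FM06: 10 × 2 × 3 = 60
  FM07: 1 × 4 × 8 = 32
  FM08: 9 × 2 × 9 = 162
Sorted descending: 288, 162, 80, 60, 32, 30, 24, 16.
The second-highest RPN is 162 (FM08).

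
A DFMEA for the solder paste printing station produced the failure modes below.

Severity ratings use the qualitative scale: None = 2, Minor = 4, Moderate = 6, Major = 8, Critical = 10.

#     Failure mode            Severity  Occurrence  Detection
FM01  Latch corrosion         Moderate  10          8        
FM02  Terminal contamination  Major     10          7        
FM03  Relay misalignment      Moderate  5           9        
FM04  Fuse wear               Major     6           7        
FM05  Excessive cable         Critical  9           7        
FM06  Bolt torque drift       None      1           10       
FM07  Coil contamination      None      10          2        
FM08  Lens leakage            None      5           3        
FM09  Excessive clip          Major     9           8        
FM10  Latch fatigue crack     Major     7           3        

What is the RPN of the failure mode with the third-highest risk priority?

RPN = Severity × Occurrence × Detection:
  FM01: 6 × 10 × 8 = 480
  FM02: 8 × 10 × 7 = 560
  FM03: 6 × 5 × 9 = 270
  FM04: 8 × 6 × 7 = 336
  FM05: 10 × 9 × 7 = 630
  FM06: 2 × 1 × 10 = 20
  FM07: 2 × 10 × 2 = 40
  FM08: 2 × 5 × 3 = 30
  FM09: 8 × 9 × 8 = 576
  FM10: 8 × 7 × 3 = 168
Sorted descending: 630, 576, 560, 480, 336, 270, 168, 40, 30, 20.
The third-highest RPN is 560 (FM02).

560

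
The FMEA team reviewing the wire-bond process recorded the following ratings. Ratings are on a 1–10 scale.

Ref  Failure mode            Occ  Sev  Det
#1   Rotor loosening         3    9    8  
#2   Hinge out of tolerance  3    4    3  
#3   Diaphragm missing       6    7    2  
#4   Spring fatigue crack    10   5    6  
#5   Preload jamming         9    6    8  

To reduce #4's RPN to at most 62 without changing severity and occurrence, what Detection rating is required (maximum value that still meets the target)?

1

#4: S=5, O=10, D=6 → current RPN = 300.
Fixed product = 50. Need 50 × D ≤ 62, so D ≤ 62/50 = 1.24.
Maximum integer Detection rating = 1 (gives RPN 50; D=2 would give 100 > 62).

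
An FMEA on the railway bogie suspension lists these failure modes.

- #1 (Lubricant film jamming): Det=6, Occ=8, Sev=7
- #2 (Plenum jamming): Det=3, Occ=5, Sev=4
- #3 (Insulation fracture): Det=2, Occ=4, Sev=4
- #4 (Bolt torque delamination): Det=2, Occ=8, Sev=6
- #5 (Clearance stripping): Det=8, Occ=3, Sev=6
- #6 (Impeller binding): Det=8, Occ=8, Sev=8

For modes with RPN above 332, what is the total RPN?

RPN = Severity × Occurrence × Detection:
  #1: 7 × 8 × 6 = 336
  #2: 4 × 5 × 3 = 60
  #3: 4 × 4 × 2 = 32
  #4: 6 × 8 × 2 = 96
  #5: 6 × 3 × 8 = 144
  #6: 8 × 8 × 8 = 512
RPN > 332: #1 (336), #6 (512).
Sum: 336 + 512 = 848.

848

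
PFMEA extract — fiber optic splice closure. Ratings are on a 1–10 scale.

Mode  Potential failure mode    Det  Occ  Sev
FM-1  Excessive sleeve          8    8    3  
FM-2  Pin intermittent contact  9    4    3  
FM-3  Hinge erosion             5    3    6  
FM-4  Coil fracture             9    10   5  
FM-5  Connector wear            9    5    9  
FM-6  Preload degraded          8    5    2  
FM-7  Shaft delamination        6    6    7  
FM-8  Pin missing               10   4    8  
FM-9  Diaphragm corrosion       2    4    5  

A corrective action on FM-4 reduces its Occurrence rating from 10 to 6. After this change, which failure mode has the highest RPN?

RPN = Severity × Occurrence × Detection:
  FM-1: 3 × 8 × 8 = 192
  FM-2: 3 × 4 × 9 = 108
  FM-3: 6 × 3 × 5 = 90
  FM-4: 5 × 10 × 9 = 450
  FM-5: 9 × 5 × 9 = 405
  FM-6: 2 × 5 × 8 = 80
  FM-7: 7 × 6 × 6 = 252
  FM-8: 8 × 4 × 10 = 320
  FM-9: 5 × 4 × 2 = 40
After action: FM-4 → 5 × 6 × 9 = 270.
Revised RPNs: FM-5=405, FM-8=320, FM-4=270, FM-7=252, FM-1=192, FM-2=108, FM-3=90, FM-6=80, FM-9=40.
Highest is now FM-5 (405).

FM-5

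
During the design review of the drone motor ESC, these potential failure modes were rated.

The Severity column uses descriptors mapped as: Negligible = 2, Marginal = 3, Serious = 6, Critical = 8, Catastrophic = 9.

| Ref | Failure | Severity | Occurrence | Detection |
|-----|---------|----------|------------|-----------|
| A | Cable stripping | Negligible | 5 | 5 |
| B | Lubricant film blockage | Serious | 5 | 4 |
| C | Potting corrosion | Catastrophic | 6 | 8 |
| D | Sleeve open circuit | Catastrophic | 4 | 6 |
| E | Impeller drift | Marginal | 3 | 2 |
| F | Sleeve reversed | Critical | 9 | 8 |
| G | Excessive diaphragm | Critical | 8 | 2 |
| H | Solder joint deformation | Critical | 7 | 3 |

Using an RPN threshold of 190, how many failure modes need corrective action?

3

RPN = Severity × Occurrence × Detection:
  A: 2 × 5 × 5 = 50
  B: 6 × 5 × 4 = 120
  C: 9 × 6 × 8 = 432
  D: 9 × 4 × 6 = 216
  E: 3 × 3 × 2 = 18
  F: 8 × 9 × 8 = 576
  G: 8 × 8 × 2 = 128
  H: 8 × 7 × 3 = 168
Modes with RPN ≥ 190: C (432), D (216), F (576) → 3.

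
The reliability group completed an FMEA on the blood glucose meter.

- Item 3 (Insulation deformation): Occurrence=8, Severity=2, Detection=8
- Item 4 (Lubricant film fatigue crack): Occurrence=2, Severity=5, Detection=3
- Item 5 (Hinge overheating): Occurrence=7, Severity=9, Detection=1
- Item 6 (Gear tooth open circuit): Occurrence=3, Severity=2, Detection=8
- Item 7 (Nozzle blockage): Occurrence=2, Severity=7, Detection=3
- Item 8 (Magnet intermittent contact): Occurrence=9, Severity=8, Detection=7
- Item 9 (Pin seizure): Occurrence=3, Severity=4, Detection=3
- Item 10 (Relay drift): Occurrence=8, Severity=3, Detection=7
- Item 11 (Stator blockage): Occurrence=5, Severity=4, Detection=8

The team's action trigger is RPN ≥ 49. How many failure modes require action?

5

RPN = Severity × Occurrence × Detection:
  Item 3: 2 × 8 × 8 = 128
  Item 4: 5 × 2 × 3 = 30
  Item 5: 9 × 7 × 1 = 63
  Item 6: 2 × 3 × 8 = 48
  Item 7: 7 × 2 × 3 = 42
  Item 8: 8 × 9 × 7 = 504
  Item 9: 4 × 3 × 3 = 36
  Item 10: 3 × 8 × 7 = 168
  Item 11: 4 × 5 × 8 = 160
Modes with RPN ≥ 49: Item 3 (128), Item 5 (63), Item 8 (504), Item 10 (168), Item 11 (160) → 5.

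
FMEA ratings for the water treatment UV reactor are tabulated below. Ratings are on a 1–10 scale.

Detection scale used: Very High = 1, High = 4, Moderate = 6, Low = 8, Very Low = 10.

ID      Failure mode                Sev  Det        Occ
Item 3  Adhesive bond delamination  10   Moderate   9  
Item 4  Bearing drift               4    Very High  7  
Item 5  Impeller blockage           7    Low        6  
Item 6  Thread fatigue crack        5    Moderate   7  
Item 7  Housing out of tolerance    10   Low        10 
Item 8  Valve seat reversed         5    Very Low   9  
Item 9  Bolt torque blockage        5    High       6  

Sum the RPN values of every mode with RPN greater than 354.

1790

RPN = Severity × Occurrence × Detection:
  Item 3: 10 × 9 × 6 = 540
  Item 4: 4 × 7 × 1 = 28
  Item 5: 7 × 6 × 8 = 336
  Item 6: 5 × 7 × 6 = 210
  Item 7: 10 × 10 × 8 = 800
  Item 8: 5 × 9 × 10 = 450
  Item 9: 5 × 6 × 4 = 120
RPN > 354: Item 3 (540), Item 7 (800), Item 8 (450).
Sum: 540 + 800 + 450 = 1790.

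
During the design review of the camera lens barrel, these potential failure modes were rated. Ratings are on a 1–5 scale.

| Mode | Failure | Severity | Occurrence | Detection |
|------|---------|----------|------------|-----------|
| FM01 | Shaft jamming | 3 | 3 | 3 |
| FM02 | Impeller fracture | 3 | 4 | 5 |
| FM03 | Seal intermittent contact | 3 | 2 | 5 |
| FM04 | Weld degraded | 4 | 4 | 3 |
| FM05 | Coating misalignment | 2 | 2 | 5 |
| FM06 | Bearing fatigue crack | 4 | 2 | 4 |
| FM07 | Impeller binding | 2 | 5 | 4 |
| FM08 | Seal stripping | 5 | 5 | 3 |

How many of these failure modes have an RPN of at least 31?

RPN = Severity × Occurrence × Detection:
  FM01: 3 × 3 × 3 = 27
  FM02: 3 × 4 × 5 = 60
  FM03: 3 × 2 × 5 = 30
  FM04: 4 × 4 × 3 = 48
  FM05: 2 × 2 × 5 = 20
  FM06: 4 × 2 × 4 = 32
  FM07: 2 × 5 × 4 = 40
  FM08: 5 × 5 × 3 = 75
Modes with RPN ≥ 31: FM02 (60), FM04 (48), FM06 (32), FM07 (40), FM08 (75) → 5.

5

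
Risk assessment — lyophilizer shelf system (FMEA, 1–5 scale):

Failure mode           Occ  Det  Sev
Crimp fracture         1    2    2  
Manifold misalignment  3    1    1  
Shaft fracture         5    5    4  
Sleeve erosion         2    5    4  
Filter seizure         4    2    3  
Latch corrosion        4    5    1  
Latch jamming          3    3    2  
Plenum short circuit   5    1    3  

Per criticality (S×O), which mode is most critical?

Criticality = Severity × Occurrence:
  Crimp fracture: 2 × 1 = 2
  Manifold misalignment: 1 × 3 = 3
  Shaft fracture: 4 × 5 = 20
  Sleeve erosion: 4 × 2 = 8
  Filter seizure: 3 × 4 = 12
  Latch corrosion: 1 × 4 = 4
  Latch jamming: 2 × 3 = 6
  Plenum short circuit: 3 × 5 = 15
Highest criticality is 20 → Shaft fracture.

Shaft fracture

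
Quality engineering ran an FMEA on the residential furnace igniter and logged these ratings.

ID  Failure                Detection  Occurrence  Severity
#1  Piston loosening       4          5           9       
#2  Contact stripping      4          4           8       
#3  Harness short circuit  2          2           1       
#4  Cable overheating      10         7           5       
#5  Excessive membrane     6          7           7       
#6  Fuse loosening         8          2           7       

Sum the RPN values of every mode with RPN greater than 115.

952

RPN = Severity × Occurrence × Detection:
  #1: 9 × 5 × 4 = 180
  #2: 8 × 4 × 4 = 128
  #3: 1 × 2 × 2 = 4
  #4: 5 × 7 × 10 = 350
  #5: 7 × 7 × 6 = 294
  #6: 7 × 2 × 8 = 112
RPN > 115: #1 (180), #2 (128), #4 (350), #5 (294).
Sum: 180 + 128 + 350 + 294 = 952.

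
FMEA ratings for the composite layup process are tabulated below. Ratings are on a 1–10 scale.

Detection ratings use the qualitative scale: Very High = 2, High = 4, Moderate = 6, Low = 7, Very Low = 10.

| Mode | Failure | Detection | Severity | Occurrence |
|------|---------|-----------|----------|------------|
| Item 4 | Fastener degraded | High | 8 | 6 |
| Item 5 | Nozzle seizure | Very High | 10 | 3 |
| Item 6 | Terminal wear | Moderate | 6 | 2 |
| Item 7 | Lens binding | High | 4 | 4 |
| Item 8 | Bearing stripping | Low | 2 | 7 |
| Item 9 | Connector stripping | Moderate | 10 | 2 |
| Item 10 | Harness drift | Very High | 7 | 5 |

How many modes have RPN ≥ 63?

6

RPN = Severity × Occurrence × Detection:
  Item 4: 8 × 6 × 4 = 192
  Item 5: 10 × 3 × 2 = 60
  Item 6: 6 × 2 × 6 = 72
  Item 7: 4 × 4 × 4 = 64
  Item 8: 2 × 7 × 7 = 98
  Item 9: 10 × 2 × 6 = 120
  Item 10: 7 × 5 × 2 = 70
Modes with RPN ≥ 63: Item 4 (192), Item 6 (72), Item 7 (64), Item 8 (98), Item 9 (120), Item 10 (70) → 6.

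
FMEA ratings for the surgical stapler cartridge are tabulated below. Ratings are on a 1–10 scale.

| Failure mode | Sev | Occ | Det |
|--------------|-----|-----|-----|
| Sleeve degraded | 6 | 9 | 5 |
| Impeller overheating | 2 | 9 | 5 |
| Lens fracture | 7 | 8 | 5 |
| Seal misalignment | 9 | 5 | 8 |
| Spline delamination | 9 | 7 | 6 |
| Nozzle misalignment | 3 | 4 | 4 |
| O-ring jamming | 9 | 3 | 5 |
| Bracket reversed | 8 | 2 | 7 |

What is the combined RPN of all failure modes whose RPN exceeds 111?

RPN = Severity × Occurrence × Detection:
  Sleeve degraded: 6 × 9 × 5 = 270
  Impeller overheating: 2 × 9 × 5 = 90
  Lens fracture: 7 × 8 × 5 = 280
  Seal misalignment: 9 × 5 × 8 = 360
  Spline delamination: 9 × 7 × 6 = 378
  Nozzle misalignment: 3 × 4 × 4 = 48
  O-ring jamming: 9 × 3 × 5 = 135
  Bracket reversed: 8 × 2 × 7 = 112
RPN > 111: Sleeve degraded (270), Lens fracture (280), Seal misalignment (360), Spline delamination (378), O-ring jamming (135), Bracket reversed (112).
Sum: 270 + 280 + 360 + 378 + 135 + 112 = 1535.

1535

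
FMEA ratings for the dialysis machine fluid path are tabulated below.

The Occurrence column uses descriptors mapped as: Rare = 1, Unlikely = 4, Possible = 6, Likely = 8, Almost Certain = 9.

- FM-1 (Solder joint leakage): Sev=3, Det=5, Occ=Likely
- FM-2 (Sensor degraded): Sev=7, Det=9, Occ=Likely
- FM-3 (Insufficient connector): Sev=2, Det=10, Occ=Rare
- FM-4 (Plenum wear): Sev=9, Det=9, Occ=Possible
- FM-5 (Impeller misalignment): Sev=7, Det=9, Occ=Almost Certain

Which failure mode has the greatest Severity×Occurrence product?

FM-5

Criticality = Severity × Occurrence:
  FM-1: 3 × 8 = 24
  FM-2: 7 × 8 = 56
  FM-3: 2 × 1 = 2
  FM-4: 9 × 6 = 54
  FM-5: 7 × 9 = 63
Highest criticality is 63 → FM-5.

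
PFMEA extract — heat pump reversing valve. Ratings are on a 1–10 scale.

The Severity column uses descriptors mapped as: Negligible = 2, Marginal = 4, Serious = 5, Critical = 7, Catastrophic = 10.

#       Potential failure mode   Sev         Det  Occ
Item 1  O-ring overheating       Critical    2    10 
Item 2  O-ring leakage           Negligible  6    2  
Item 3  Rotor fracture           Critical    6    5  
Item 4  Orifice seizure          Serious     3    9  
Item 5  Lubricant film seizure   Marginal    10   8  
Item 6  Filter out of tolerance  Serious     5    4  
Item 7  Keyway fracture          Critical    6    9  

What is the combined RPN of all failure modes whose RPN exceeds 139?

1048

RPN = Severity × Occurrence × Detection:
  Item 1: 7 × 10 × 2 = 140
  Item 2: 2 × 2 × 6 = 24
  Item 3: 7 × 5 × 6 = 210
  Item 4: 5 × 9 × 3 = 135
  Item 5: 4 × 8 × 10 = 320
  Item 6: 5 × 4 × 5 = 100
  Item 7: 7 × 9 × 6 = 378
RPN > 139: Item 1 (140), Item 3 (210), Item 5 (320), Item 7 (378).
Sum: 140 + 210 + 320 + 378 = 1048.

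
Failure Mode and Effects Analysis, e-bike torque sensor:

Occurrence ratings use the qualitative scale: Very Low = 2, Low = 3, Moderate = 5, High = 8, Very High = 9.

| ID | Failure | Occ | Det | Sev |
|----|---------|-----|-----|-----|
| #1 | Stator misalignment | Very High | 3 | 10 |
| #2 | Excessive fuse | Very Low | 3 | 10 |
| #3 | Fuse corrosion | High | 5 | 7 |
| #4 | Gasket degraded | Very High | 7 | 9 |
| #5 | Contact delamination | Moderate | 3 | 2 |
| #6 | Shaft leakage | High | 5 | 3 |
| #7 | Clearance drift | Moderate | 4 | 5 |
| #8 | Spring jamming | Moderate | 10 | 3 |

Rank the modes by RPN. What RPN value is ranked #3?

RPN = Severity × Occurrence × Detection:
  #1: 10 × 9 × 3 = 270
  #2: 10 × 2 × 3 = 60
  #3: 7 × 8 × 5 = 280
  #4: 9 × 9 × 7 = 567
  #5: 2 × 5 × 3 = 30
  #6: 3 × 8 × 5 = 120
  #7: 5 × 5 × 4 = 100
  #8: 3 × 5 × 10 = 150
Sorted descending: 567, 280, 270, 150, 120, 100, 60, 30.
The third-highest RPN is 270 (#1).

270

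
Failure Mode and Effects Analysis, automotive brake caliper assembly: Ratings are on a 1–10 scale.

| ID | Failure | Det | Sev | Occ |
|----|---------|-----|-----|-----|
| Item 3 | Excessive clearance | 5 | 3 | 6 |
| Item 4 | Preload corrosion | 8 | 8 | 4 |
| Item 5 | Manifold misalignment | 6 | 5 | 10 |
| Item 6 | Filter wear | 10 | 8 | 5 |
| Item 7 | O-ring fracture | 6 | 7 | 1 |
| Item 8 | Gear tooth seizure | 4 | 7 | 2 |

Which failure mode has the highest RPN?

Item 6

RPN = Severity × Occurrence × Detection:
  Item 3: 3 × 6 × 5 = 90
  Item 4: 8 × 4 × 8 = 256
  Item 5: 5 × 10 × 6 = 300
  Item 6: 8 × 5 × 10 = 400
  Item 7: 7 × 1 × 6 = 42
  Item 8: 7 × 2 × 4 = 56
Highest RPN is 400 → Item 6.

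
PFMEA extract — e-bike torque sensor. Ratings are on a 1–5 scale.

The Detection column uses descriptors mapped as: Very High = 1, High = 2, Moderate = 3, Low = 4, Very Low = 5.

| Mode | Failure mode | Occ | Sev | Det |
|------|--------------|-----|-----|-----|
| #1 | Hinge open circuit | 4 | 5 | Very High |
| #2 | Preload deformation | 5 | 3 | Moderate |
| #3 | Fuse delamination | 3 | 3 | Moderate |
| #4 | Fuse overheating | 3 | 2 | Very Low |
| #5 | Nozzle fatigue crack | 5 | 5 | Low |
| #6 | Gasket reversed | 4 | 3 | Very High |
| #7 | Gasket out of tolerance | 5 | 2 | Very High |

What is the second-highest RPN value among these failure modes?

45

RPN = Severity × Occurrence × Detection:
  #1: 5 × 4 × 1 = 20
  #2: 3 × 5 × 3 = 45
  #3: 3 × 3 × 3 = 27
  #4: 2 × 3 × 5 = 30
  #5: 5 × 5 × 4 = 100
  #6: 3 × 4 × 1 = 12
  #7: 2 × 5 × 1 = 10
Sorted descending: 100, 45, 30, 27, 20, 12, 10.
The second-highest RPN is 45 (#2).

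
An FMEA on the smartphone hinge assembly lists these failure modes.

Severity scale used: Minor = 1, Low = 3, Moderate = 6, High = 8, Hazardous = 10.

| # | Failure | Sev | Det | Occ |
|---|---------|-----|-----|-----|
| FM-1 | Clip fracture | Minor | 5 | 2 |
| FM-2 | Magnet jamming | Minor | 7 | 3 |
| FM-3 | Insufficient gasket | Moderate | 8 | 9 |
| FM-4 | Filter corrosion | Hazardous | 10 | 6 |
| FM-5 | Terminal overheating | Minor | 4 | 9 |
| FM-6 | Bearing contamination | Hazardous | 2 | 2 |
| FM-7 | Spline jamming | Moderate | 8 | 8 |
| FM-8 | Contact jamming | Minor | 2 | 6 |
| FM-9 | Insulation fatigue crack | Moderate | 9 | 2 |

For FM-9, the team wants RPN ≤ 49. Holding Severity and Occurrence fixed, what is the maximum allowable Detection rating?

4

FM-9: S=6, O=2, D=9 → current RPN = 108.
Fixed product = 12. Need 12 × D ≤ 49, so D ≤ 49/12 = 4.08.
Maximum integer Detection rating = 4 (gives RPN 48; D=5 would give 60 > 49).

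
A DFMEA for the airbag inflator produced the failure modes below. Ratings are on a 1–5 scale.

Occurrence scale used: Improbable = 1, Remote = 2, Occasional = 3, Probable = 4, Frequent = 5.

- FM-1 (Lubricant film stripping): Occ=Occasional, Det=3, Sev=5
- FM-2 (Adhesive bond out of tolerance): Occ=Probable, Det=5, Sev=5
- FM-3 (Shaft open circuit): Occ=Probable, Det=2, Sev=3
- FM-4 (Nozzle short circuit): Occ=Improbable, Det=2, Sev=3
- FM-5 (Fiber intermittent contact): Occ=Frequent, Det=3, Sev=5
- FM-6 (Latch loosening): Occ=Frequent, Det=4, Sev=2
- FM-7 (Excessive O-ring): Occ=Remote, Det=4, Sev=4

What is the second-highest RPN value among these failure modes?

RPN = Severity × Occurrence × Detection:
  FM-1: 5 × 3 × 3 = 45
  FM-2: 5 × 4 × 5 = 100
  FM-3: 3 × 4 × 2 = 24
  FM-4: 3 × 1 × 2 = 6
  FM-5: 5 × 5 × 3 = 75
  FM-6: 2 × 5 × 4 = 40
  FM-7: 4 × 2 × 4 = 32
Sorted descending: 100, 75, 45, 40, 32, 24, 6.
The second-highest RPN is 75 (FM-5).

75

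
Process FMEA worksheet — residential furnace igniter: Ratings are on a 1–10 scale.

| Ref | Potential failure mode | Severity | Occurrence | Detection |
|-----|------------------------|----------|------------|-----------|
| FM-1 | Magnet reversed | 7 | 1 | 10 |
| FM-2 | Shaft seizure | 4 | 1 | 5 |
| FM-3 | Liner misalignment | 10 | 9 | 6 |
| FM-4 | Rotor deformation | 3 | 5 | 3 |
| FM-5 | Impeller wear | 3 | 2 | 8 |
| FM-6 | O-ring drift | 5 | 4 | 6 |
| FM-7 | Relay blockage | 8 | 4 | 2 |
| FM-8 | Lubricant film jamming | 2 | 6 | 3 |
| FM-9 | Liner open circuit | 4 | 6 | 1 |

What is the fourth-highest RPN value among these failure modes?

64

RPN = Severity × Occurrence × Detection:
  FM-1: 7 × 1 × 10 = 70
  FM-2: 4 × 1 × 5 = 20
  FM-3: 10 × 9 × 6 = 540
  FM-4: 3 × 5 × 3 = 45
  FM-5: 3 × 2 × 8 = 48
  FM-6: 5 × 4 × 6 = 120
  FM-7: 8 × 4 × 2 = 64
  FM-8: 2 × 6 × 3 = 36
  FM-9: 4 × 6 × 1 = 24
Sorted descending: 540, 120, 70, 64, 48, 45, 36, 24, 20.
The fourth-highest RPN is 64 (FM-7).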